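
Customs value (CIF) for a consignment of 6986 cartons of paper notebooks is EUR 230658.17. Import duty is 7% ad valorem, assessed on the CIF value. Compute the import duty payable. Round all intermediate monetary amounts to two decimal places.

Import duty: EUR 16146.07

Import duty = 230658.17 × 7% = 16146.07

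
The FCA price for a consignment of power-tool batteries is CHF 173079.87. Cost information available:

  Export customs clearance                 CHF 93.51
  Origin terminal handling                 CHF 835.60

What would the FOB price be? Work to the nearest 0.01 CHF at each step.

FOB price: CHF 173915.47

Not relevant to the conversion: export clearance — on the seller under both FCA and FOB; already in the FCA price and stays in the FOB price.
From FCA to FOB, the seller additionally bears: origin terminal.
FOB price = 173079.87 + 835.60 = 173915.47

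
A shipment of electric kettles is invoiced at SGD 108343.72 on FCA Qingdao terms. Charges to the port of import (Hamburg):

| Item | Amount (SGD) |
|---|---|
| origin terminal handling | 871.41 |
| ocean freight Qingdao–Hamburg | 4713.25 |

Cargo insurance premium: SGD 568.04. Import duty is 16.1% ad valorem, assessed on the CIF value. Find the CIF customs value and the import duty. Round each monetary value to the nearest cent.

CIF value: SGD 114496.42; import duty: SGD 18433.92

CIF = FCA price + pre-shipment costs + freight + insurance
CIF = 108343.72 + 871.41 + 4713.25 + 568.04 = 114496.42
Import duty = 114496.42 × 16.1% = 18433.92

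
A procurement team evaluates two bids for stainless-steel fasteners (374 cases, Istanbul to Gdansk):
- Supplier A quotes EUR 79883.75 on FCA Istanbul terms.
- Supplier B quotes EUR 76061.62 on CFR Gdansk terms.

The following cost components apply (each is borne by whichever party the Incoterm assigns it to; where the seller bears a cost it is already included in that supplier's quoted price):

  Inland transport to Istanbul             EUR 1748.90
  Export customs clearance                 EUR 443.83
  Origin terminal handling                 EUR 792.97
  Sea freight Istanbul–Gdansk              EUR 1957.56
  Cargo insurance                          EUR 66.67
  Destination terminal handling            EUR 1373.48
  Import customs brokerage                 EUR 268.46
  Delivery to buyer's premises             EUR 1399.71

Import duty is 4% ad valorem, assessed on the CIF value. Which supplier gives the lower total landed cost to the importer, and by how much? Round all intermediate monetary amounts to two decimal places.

Supplier B is cheaper by EUR 6835.57

Supplier A (FCA):
CIF value = FCA price + origin terminal + freight + insurance = 79883.75 + 792.97 + 1957.56 + 66.67 = 82700.95
Import duty = 82700.95 × 4% = 3308.04
Buyer bears (A): 792.97 + 1957.56 + 66.67 + 1373.48 + 268.46 + 1399.71 = 5858.85
Landed cost (A) = invoice 79883.75 + 5858.85 + duty 3308.04 = 89050.64
Supplier B (CFR):
CIF value = CFR price + insurance = 76061.62 + 66.67 = 76128.29
Import duty = 76128.29 × 4% = 3045.13
Buyer bears (B): 66.67 + 1373.48 + 268.46 + 1399.71 = 3108.32
Landed cost (B) = invoice 76061.62 + 3108.32 + duty 3045.13 = 82215.07
Difference = |89050.64 − 82215.07| = 6835.57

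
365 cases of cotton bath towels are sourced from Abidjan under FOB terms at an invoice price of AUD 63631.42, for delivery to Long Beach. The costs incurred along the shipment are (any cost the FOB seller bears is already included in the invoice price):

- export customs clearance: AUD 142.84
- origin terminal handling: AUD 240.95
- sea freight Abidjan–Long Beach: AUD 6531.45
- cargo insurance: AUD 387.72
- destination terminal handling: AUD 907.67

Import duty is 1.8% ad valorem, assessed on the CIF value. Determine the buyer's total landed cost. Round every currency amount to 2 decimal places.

FOB: the seller bears costs until goods are on board at the origin port; the buyer bears freight, insurance and all costs thereafter.
Already in the invoice (seller's account under FOB): export clearance, origin terminal — exclude.
CIF value = FOB price + freight + insurance = 63631.42 + 6531.45 + 387.72 = 70550.59
Import duty = 70550.59 × 1.8% = 1269.91
Buyer bears: freight 6531.45 + insurance 387.72 + destination terminal 907.67 + duty 1269.91 = 9096.75
Landed cost = invoice 63631.42 + 9096.75 = 72728.17

Total landed cost: AUD 72728.17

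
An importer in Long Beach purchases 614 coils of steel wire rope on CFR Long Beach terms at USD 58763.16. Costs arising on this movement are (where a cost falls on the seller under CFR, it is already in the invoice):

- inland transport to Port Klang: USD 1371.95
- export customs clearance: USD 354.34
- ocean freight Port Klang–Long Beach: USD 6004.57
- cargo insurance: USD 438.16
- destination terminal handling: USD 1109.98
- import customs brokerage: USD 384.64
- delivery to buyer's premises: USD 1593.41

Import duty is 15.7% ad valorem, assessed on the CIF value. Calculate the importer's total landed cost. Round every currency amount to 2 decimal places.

CFR: the seller pays costs through ocean freight to the destination port, but not insurance.
Already in the invoice (seller's account under CFR): inland to port, export clearance, freight — exclude.
CIF value = CFR price + insurance = 58763.16 + 438.16 = 59201.32
Import duty = 59201.32 × 15.7% = 9294.61
Buyer bears: insurance 438.16 + destination terminal 1109.98 + brokerage 384.64 + delivery 1593.41 + duty 9294.61 = 12820.80
Landed cost = invoice 58763.16 + 12820.80 = 71583.96

Total landed cost: USD 71583.96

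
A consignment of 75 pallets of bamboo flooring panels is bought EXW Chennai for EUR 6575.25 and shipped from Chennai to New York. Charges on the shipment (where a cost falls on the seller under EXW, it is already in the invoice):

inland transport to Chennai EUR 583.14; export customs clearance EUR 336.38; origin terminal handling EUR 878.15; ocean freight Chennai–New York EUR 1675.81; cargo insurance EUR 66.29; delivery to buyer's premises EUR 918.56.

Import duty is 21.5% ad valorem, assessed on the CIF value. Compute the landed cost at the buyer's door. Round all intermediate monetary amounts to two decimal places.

Total landed cost: EUR 13208.31

EXW: the seller makes goods available at their premises; the buyer bears all onward costs.
CIF value = EXW price + inland to port + export clearance + origin terminal + freight + insurance = 6575.25 + 583.14 + 336.38 + 878.15 + 1675.81 + 66.29 = 10115.02
Import duty = 10115.02 × 21.5% = 2174.73
Buyer bears: inland to port 583.14 + export clearance 336.38 + origin terminal 878.15 + freight 1675.81 + insurance 66.29 + delivery 918.56 + duty 2174.73 = 6633.06
Landed cost = invoice 6575.25 + 6633.06 = 13208.31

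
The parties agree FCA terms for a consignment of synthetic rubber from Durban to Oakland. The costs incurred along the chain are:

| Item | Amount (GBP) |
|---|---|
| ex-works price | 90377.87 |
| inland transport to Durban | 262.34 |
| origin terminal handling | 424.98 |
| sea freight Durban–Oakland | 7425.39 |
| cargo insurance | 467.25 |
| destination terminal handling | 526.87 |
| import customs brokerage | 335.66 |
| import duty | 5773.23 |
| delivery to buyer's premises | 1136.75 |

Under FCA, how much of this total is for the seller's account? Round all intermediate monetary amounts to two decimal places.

FCA: the seller delivers export-cleared goods to the carrier; the buyer bears costs from that point.
Seller's account: goods 90377.87 + inland to port 262.34 = 90640.21
Buyer's account: origin terminal 424.98 + freight 7425.39 + insurance 467.25 + destination terminal 526.87 + brokerage 335.66 + duty 5773.23 + delivery 1136.75 = 16090.13

Seller's account: GBP 90640.21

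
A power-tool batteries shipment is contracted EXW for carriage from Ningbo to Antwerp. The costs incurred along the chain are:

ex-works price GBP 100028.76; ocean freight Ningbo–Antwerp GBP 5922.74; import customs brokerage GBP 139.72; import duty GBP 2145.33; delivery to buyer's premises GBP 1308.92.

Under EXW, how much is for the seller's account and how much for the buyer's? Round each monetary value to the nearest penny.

Seller: GBP 100028.76; buyer: GBP 9516.71

EXW: the seller makes goods available at their premises; the buyer bears all onward costs.
Seller's account: goods 100028.76 = 100028.76
Buyer's account: freight 5922.74 + brokerage 139.72 + duty 2145.33 + delivery 1308.92 = 9516.71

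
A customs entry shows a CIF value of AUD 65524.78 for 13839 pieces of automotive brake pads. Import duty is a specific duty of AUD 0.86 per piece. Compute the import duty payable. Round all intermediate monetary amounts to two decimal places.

Import duty = 13839 × 0.86 = 11901.54

Import duty: AUD 11901.54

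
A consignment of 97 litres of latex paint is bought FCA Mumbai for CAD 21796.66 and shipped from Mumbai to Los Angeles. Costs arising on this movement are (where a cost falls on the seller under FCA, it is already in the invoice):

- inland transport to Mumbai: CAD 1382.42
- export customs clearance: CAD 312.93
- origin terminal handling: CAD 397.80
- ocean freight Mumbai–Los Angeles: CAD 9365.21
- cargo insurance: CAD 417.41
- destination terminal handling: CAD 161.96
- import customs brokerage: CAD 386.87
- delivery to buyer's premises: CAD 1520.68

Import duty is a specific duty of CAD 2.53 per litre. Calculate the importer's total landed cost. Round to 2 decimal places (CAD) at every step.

Total landed cost: CAD 34292.00

FCA: the seller delivers export-cleared goods to the carrier; the buyer bears costs from that point.
Already in the invoice (seller's account under FCA): inland to port, export clearance — exclude.
CIF value = FCA price + origin terminal + freight + insurance = 21796.66 + 397.80 + 9365.21 + 417.41 = 31977.08
Import duty = 97 × 2.53 = 245.41
Buyer bears: origin terminal 397.80 + freight 9365.21 + insurance 417.41 + destination terminal 161.96 + brokerage 386.87 + delivery 1520.68 + duty 245.41 = 12495.34
Landed cost = invoice 21796.66 + 12495.34 = 34292.00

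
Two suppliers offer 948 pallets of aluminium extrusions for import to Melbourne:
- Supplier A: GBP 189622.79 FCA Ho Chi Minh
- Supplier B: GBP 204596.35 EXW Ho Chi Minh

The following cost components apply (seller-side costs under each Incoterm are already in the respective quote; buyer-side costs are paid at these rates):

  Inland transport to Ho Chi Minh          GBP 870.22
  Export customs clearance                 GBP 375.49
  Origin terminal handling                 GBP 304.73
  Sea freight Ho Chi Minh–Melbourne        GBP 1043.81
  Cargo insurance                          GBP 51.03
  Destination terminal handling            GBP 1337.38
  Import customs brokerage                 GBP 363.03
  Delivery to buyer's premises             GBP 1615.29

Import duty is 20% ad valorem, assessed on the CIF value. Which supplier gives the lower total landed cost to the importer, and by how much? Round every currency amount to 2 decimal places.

Supplier A (FCA):
CIF value = FCA price + origin terminal + freight + insurance = 189622.79 + 304.73 + 1043.81 + 51.03 = 191022.36
Import duty = 191022.36 × 20% = 38204.47
Buyer bears (A): 304.73 + 1043.81 + 51.03 + 1337.38 + 363.03 + 1615.29 = 4715.27
Landed cost (A) = invoice 189622.79 + 4715.27 + duty 38204.47 = 232542.53
Supplier B (EXW):
CIF value = EXW price + inland to port + export clearance + origin terminal + freight + insurance = 204596.35 + 870.22 + 375.49 + 304.73 + 1043.81 + 51.03 = 207241.63
Import duty = 207241.63 × 20% = 41448.33
Buyer bears (B): 870.22 + 375.49 + 304.73 + 1043.81 + 51.03 + 1337.38 + 363.03 + 1615.29 = 5960.98
Landed cost (B) = invoice 204596.35 + 5960.98 + duty 41448.33 = 252005.66
Difference = |232542.53 − 252005.66| = 19463.13

Supplier A is cheaper by GBP 19463.13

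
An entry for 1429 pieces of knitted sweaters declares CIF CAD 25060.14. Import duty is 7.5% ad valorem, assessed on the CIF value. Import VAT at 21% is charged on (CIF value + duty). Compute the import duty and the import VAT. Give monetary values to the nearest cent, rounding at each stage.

Import duty: CAD 1879.51; import VAT: CAD 5657.33

Import duty = 25060.14 × 7.5% = 1879.51
VAT base = CIF + duty = 25060.14 + 1879.51 = 26939.65
Import VAT = 26939.65 × 21% = 5657.33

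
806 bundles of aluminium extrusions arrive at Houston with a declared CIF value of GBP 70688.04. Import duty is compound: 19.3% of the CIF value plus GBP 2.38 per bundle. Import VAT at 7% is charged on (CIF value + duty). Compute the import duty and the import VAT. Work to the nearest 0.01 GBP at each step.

Ad valorem component: 70688.04 × 19.3% = 13642.79
Specific component: 806 × 2.38 = 1918.28
Import duty = 13642.79 + 1918.28 = 15561.07
VAT base = CIF + duty = 70688.04 + 15561.07 = 86249.11
Import VAT = 86249.11 × 7% = 6037.44

Import duty: GBP 15561.07; import VAT: GBP 6037.44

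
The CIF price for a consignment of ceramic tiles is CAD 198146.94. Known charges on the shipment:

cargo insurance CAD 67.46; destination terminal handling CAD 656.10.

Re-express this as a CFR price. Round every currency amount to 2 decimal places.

Not relevant to the conversion: destination terminal — on the buyer under both terms; not part of either seller's price.
From CIF to CFR, the seller no longer bears: insurance.
CFR price = 198146.94 − 67.46 = 198079.48

CFR price: CAD 198079.48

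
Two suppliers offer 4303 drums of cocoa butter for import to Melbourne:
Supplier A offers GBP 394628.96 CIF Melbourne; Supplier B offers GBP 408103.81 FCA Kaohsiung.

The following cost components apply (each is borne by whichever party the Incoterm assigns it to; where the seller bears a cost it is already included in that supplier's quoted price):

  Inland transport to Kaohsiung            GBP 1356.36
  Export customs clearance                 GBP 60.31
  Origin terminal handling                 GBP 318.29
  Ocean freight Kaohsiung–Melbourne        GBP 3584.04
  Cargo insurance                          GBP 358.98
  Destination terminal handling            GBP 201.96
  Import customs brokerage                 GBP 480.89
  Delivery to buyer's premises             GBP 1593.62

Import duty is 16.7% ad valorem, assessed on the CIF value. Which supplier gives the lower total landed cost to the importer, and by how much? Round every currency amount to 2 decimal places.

Supplier A is cheaper by GBP 20698.10

Supplier A (CIF):
The CIF price already equals the CIF value: 394628.96
Import duty = 394628.96 × 16.7% = 65903.04
Buyer bears (A): 201.96 + 480.89 + 1593.62 = 2276.47
Landed cost (A) = invoice 394628.96 + 2276.47 + duty 65903.04 = 462808.47
Supplier B (FCA):
CIF value = FCA price + origin terminal + freight + insurance = 408103.81 + 318.29 + 3584.04 + 358.98 = 412365.12
Import duty = 412365.12 × 16.7% = 68864.98
Buyer bears (B): 318.29 + 3584.04 + 358.98 + 201.96 + 480.89 + 1593.62 = 6537.78
Landed cost (B) = invoice 408103.81 + 6537.78 + duty 68864.98 = 483506.57
Difference = |462808.47 − 483506.57| = 20698.10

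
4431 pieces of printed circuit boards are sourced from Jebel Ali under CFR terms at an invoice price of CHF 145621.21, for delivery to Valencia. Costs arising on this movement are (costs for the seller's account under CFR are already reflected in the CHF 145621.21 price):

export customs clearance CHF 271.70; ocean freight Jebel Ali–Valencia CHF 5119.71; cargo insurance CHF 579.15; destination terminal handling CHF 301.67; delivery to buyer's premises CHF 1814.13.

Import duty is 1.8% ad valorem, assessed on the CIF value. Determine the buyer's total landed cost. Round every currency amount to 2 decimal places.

Total landed cost: CHF 150947.77

CFR: the seller pays costs through ocean freight to the destination port, but not insurance.
Already in the invoice (seller's account under CFR): export clearance, freight — exclude.
CIF value = CFR price + insurance = 145621.21 + 579.15 = 146200.36
Import duty = 146200.36 × 1.8% = 2631.61
Buyer bears: insurance 579.15 + destination terminal 301.67 + delivery 1814.13 + duty 2631.61 = 5326.56
Landed cost = invoice 145621.21 + 5326.56 = 150947.77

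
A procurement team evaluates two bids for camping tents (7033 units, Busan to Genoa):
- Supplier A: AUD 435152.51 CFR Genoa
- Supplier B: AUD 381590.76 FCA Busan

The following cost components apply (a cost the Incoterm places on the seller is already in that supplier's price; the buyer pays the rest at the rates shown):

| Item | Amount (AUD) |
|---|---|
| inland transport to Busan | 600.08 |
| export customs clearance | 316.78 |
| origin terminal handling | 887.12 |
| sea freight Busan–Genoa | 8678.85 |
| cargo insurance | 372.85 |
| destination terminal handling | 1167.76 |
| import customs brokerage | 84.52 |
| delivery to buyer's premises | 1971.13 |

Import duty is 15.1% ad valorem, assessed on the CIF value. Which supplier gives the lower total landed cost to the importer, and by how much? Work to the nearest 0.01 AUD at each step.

Supplier B is cheaper by AUD 50639.14

Supplier A (CFR):
CIF value = CFR price + insurance = 435152.51 + 372.85 = 435525.36
Import duty = 435525.36 × 15.1% = 65764.33
Buyer bears (A): 372.85 + 1167.76 + 84.52 + 1971.13 = 3596.26
Landed cost (A) = invoice 435152.51 + 3596.26 + duty 65764.33 = 504513.10
Supplier B (FCA):
CIF value = FCA price + origin terminal + freight + insurance = 381590.76 + 887.12 + 8678.85 + 372.85 = 391529.58
Import duty = 391529.58 × 15.1% = 59120.97
Buyer bears (B): 887.12 + 8678.85 + 372.85 + 1167.76 + 84.52 + 1971.13 = 13162.23
Landed cost (B) = invoice 381590.76 + 13162.23 + duty 59120.97 = 453873.96
Difference = |504513.10 − 453873.96| = 50639.14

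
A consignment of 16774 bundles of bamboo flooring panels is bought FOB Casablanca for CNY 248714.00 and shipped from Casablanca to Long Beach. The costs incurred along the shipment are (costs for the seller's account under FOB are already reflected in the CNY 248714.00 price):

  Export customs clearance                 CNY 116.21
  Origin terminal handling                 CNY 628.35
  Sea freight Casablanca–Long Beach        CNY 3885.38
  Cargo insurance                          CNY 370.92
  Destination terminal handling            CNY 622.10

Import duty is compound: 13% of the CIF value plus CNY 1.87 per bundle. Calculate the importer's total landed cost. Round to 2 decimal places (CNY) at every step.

FOB: the seller bears costs until goods are on board at the origin port; the buyer bears freight, insurance and all costs thereafter.
Already in the invoice (seller's account under FOB): export clearance, origin terminal — exclude.
CIF value = FOB price + freight + insurance = 248714.00 + 3885.38 + 370.92 = 252970.30
Ad valorem component: 252970.30 × 13% = 32886.14
Specific component: 16774 × 1.87 = 31367.38
Import duty = 32886.14 + 31367.38 = 64253.52
Buyer bears: freight 3885.38 + insurance 370.92 + destination terminal 622.10 + duty 64253.52 = 69131.92
Landed cost = invoice 248714.00 + 69131.92 = 317845.92

Total landed cost: CNY 317845.92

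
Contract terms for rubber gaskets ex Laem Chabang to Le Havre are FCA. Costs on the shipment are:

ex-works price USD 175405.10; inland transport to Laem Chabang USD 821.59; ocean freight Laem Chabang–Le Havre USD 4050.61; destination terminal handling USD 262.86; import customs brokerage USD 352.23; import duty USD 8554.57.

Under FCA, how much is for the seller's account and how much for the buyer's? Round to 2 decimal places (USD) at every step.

FCA: the seller delivers export-cleared goods to the carrier; the buyer bears costs from that point.
Seller's account: goods 175405.10 + inland to port 821.59 = 176226.69
Buyer's account: freight 4050.61 + destination terminal 262.86 + brokerage 352.23 + duty 8554.57 = 13220.27

Seller: USD 176226.69; buyer: USD 13220.27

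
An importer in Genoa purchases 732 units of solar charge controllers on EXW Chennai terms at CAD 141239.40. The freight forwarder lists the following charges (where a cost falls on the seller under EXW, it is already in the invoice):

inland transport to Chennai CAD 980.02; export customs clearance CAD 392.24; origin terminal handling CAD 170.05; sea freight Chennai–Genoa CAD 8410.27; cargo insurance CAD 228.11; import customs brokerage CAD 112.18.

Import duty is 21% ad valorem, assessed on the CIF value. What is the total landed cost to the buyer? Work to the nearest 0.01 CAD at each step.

Total landed cost: CAD 183330.49

EXW: the seller makes goods available at their premises; the buyer bears all onward costs.
CIF value = EXW price + inland to port + export clearance + origin terminal + freight + insurance = 141239.40 + 980.02 + 392.24 + 170.05 + 8410.27 + 228.11 = 151420.09
Import duty = 151420.09 × 21% = 31798.22
Buyer bears: inland to port 980.02 + export clearance 392.24 + origin terminal 170.05 + freight 8410.27 + insurance 228.11 + brokerage 112.18 + duty 31798.22 = 42091.09
Landed cost = invoice 141239.40 + 42091.09 = 183330.49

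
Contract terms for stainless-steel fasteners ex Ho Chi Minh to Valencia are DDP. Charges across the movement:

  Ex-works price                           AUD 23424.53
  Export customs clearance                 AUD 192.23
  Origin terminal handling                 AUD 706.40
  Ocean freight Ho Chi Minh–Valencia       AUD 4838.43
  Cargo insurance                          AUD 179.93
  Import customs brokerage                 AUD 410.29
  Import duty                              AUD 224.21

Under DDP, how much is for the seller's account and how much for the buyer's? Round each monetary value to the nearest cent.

DDP: the seller bears all costs including import duty.
Seller's account: goods 23424.53 + export clearance 192.23 + origin terminal 706.40 + freight 4838.43 + insurance 179.93 + brokerage 410.29 + duty 224.21 = 29976.02
Buyer's account: 0.00

Seller: AUD 29976.02; buyer: AUD 0.00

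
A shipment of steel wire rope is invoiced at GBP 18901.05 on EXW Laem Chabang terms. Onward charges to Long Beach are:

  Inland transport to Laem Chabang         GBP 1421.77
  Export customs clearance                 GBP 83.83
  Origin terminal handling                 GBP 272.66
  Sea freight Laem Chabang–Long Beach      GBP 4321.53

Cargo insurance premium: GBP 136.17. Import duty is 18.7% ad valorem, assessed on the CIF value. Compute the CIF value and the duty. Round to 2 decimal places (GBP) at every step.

CIF value: GBP 25137.01; import duty: GBP 4700.62

CIF = EXW price + pre-shipment costs + freight + insurance
CIF = 18901.05 + 1421.77 + 83.83 + 272.66 + 4321.53 + 136.17 = 25137.01
Import duty = 25137.01 × 18.7% = 4700.62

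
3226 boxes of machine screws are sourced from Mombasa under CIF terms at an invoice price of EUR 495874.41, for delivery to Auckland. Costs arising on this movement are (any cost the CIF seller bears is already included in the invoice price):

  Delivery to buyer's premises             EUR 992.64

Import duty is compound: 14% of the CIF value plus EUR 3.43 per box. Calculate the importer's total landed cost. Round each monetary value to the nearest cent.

Total landed cost: EUR 577354.65

CIF: the seller pays costs through ocean freight and marine insurance to the destination port.
The CIF price already equals the CIF value: 495874.41
Ad valorem component: 495874.41 × 14% = 69422.42
Specific component: 3226 × 3.43 = 11065.18
Import duty = 69422.42 + 11065.18 = 80487.60
Buyer bears: delivery 992.64 + duty 80487.60 = 81480.24
Landed cost = invoice 495874.41 + 81480.24 = 577354.65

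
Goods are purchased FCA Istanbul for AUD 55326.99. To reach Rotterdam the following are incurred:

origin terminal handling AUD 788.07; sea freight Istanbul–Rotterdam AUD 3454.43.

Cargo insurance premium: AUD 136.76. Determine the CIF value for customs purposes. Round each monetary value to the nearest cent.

CIF = FCA price + pre-shipment costs + freight + insurance
CIF = 55326.99 + 788.07 + 3454.43 + 136.76 = 59706.25

CIF value: AUD 59706.25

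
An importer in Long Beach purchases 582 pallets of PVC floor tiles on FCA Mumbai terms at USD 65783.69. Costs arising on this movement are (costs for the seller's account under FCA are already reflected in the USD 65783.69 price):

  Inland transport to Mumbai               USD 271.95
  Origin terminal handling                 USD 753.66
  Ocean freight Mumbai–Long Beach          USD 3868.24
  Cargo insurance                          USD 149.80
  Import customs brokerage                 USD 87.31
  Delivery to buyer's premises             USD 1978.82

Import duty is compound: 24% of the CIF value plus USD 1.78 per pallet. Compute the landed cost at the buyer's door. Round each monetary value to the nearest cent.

FCA: the seller delivers export-cleared goods to the carrier; the buyer bears costs from that point.
Already in the invoice (seller's account under FCA): inland to port — exclude.
CIF value = FCA price + origin terminal + freight + insurance = 65783.69 + 753.66 + 3868.24 + 149.80 = 70555.39
Ad valorem component: 70555.39 × 24% = 16933.29
Specific component: 582 × 1.78 = 1035.96
Import duty = 16933.29 + 1035.96 = 17969.25
Buyer bears: origin terminal 753.66 + freight 3868.24 + insurance 149.80 + brokerage 87.31 + delivery 1978.82 + duty 17969.25 = 24807.08
Landed cost = invoice 65783.69 + 24807.08 = 90590.77

Total landed cost: USD 90590.77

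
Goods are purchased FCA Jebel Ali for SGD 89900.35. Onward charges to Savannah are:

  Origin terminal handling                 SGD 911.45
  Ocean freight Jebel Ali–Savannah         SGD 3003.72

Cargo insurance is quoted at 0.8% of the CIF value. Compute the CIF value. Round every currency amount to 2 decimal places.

CIF value: SGD 94572.10

Let C be the CIF value. C = FCA price + pre-shipment costs + freight + 0.8% × C
C − 0.8% × C = 89900.35 + 911.45 + 3003.72
0.992 × C = 93815.52
C = 93815.52 / 0.992 = 94572.10
Insurance premium = 0.8% × 94572.10 = 756.58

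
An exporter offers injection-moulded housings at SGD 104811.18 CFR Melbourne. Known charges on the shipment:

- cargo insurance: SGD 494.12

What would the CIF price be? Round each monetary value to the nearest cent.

CIF price: SGD 105305.30

From CFR to CIF, the seller additionally bears: insurance.
CIF price = 104811.18 + 494.12 = 105305.30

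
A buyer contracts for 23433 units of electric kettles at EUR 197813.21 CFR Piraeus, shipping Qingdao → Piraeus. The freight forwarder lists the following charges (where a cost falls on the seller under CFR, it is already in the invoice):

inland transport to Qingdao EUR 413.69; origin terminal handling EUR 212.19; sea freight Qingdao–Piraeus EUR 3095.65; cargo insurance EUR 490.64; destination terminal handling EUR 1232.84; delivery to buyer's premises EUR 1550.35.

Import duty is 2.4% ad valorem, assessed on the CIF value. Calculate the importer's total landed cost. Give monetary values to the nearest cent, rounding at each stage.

CFR: the seller pays costs through ocean freight to the destination port, but not insurance.
Already in the invoice (seller's account under CFR): inland to port, origin terminal, freight — exclude.
CIF value = CFR price + insurance = 197813.21 + 490.64 = 198303.85
Import duty = 198303.85 × 2.4% = 4759.29
Buyer bears: insurance 490.64 + destination terminal 1232.84 + delivery 1550.35 + duty 4759.29 = 8033.12
Landed cost = invoice 197813.21 + 8033.12 = 205846.33

Total landed cost: EUR 205846.33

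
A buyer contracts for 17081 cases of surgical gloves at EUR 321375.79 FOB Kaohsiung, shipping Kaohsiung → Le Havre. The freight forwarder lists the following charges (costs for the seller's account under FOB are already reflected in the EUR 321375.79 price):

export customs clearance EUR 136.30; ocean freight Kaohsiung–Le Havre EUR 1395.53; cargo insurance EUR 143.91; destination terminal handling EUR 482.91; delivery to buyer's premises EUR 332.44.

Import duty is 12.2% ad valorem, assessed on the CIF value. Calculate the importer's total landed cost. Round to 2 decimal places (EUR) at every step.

Total landed cost: EUR 363126.24

FOB: the seller bears costs until goods are on board at the origin port; the buyer bears freight, insurance and all costs thereafter.
Already in the invoice (seller's account under FOB): export clearance — exclude.
CIF value = FOB price + freight + insurance = 321375.79 + 1395.53 + 143.91 = 322915.23
Import duty = 322915.23 × 12.2% = 39395.66
Buyer bears: freight 1395.53 + insurance 143.91 + destination terminal 482.91 + delivery 332.44 + duty 39395.66 = 41750.45
Landed cost = invoice 321375.79 + 41750.45 = 363126.24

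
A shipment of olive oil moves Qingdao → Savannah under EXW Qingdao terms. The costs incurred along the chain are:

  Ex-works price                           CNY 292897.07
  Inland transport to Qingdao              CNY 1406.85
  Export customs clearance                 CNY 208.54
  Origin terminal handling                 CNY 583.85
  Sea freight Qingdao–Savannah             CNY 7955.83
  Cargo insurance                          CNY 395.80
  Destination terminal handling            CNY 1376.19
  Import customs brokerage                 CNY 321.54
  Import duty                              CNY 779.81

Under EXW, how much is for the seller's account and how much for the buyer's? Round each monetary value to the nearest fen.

Seller: CNY 292897.07; buyer: CNY 13028.41

EXW: the seller makes goods available at their premises; the buyer bears all onward costs.
Seller's account: goods 292897.07 = 292897.07
Buyer's account: inland to port 1406.85 + export clearance 208.54 + origin terminal 583.85 + freight 7955.83 + insurance 395.80 + destination terminal 1376.19 + brokerage 321.54 + duty 779.81 = 13028.41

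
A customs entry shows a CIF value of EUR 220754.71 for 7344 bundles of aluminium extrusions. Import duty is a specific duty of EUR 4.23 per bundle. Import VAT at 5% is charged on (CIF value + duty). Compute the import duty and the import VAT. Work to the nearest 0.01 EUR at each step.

Import duty: EUR 31065.12; import VAT: EUR 12590.99

Import duty = 7344 × 4.23 = 31065.12
VAT base = CIF + duty = 220754.71 + 31065.12 = 251819.83
Import VAT = 251819.83 × 5% = 12590.99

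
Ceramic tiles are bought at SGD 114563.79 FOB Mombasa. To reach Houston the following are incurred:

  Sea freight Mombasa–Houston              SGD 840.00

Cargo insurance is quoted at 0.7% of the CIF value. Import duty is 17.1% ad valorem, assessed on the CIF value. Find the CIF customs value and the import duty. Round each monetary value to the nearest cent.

Let C be the CIF value. C = FOB price + freight + 0.7% × C
C − 0.7% × C = 114563.79 + 840.00
0.993 × C = 115403.79
C = 115403.79 / 0.993 = 116217.31
Insurance premium = 0.7% × 116217.31 = 813.52
Import duty = 116217.31 × 17.1% = 19873.16

CIF value: SGD 116217.31; import duty: SGD 19873.16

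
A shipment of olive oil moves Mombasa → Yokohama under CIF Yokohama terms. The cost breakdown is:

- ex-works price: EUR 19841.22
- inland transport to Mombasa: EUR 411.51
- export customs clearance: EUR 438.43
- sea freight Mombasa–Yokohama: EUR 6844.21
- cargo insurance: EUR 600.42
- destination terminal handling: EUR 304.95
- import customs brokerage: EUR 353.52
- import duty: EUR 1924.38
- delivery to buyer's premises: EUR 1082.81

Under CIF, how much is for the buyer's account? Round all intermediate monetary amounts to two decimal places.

Buyer's account: EUR 3665.66

CIF: the seller pays costs through ocean freight and marine insurance to the destination port.
Seller's account: goods 19841.22 + inland to port 411.51 + export clearance 438.43 + freight 6844.21 + insurance 600.42 = 28135.79
Buyer's account: destination terminal 304.95 + brokerage 353.52 + duty 1924.38 + delivery 1082.81 = 3665.66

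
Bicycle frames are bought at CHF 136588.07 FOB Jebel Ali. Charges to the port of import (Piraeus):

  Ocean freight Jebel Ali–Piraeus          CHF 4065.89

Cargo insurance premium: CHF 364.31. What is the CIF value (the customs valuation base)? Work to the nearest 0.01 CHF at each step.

CIF value: CHF 141018.27

CIF = FOB price + freight + insurance
CIF = 136588.07 + 4065.89 + 364.31 = 141018.27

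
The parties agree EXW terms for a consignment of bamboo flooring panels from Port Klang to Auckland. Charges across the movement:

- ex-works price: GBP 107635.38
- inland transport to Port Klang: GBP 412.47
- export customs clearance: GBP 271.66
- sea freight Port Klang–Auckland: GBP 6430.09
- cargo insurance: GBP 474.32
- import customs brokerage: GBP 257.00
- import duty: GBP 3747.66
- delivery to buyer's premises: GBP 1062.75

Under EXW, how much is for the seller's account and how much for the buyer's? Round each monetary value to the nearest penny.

EXW: the seller makes goods available at their premises; the buyer bears all onward costs.
Seller's account: goods 107635.38 = 107635.38
Buyer's account: inland to port 412.47 + export clearance 271.66 + freight 6430.09 + insurance 474.32 + brokerage 257.00 + duty 3747.66 + delivery 1062.75 = 12655.95

Seller: GBP 107635.38; buyer: GBP 12655.95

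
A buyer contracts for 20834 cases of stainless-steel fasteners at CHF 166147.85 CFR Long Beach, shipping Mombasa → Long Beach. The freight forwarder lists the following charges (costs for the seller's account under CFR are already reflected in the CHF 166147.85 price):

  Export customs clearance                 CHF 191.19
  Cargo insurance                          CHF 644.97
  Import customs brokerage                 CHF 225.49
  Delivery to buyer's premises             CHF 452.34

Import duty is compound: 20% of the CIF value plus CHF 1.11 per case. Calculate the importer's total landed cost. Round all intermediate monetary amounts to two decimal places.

Total landed cost: CHF 223954.95

CFR: the seller pays costs through ocean freight to the destination port, but not insurance.
Already in the invoice (seller's account under CFR): export clearance — exclude.
CIF value = CFR price + insurance = 166147.85 + 644.97 = 166792.82
Ad valorem component: 166792.82 × 20% = 33358.56
Specific component: 20834 × 1.11 = 23125.74
Import duty = 33358.56 + 23125.74 = 56484.30
Buyer bears: insurance 644.97 + brokerage 225.49 + delivery 452.34 + duty 56484.30 = 57807.10
Landed cost = invoice 166147.85 + 57807.10 = 223954.95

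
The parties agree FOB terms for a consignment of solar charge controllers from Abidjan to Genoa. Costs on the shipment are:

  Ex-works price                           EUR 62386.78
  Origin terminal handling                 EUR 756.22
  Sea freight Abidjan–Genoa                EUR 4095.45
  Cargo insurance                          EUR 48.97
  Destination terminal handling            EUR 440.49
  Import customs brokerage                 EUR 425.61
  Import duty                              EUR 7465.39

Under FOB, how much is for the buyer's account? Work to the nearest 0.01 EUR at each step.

Buyer's account: EUR 12475.91

FOB: the seller bears costs until goods are on board at the origin port; the buyer bears freight, insurance and all costs thereafter.
Seller's account: goods 62386.78 + origin terminal 756.22 = 63143.00
Buyer's account: freight 4095.45 + insurance 48.97 + destination terminal 440.49 + brokerage 425.61 + duty 7465.39 = 12475.91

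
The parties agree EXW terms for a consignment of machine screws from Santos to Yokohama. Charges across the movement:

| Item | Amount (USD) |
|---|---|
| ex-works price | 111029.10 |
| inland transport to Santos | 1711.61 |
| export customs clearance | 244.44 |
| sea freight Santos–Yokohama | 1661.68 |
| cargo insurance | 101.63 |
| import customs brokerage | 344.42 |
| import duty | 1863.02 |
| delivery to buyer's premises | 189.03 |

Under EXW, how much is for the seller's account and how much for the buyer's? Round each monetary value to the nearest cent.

EXW: the seller makes goods available at their premises; the buyer bears all onward costs.
Seller's account: goods 111029.10 = 111029.10
Buyer's account: inland to port 1711.61 + export clearance 244.44 + freight 1661.68 + insurance 101.63 + brokerage 344.42 + duty 1863.02 + delivery 189.03 = 6115.83

Seller: USD 111029.10; buyer: USD 6115.83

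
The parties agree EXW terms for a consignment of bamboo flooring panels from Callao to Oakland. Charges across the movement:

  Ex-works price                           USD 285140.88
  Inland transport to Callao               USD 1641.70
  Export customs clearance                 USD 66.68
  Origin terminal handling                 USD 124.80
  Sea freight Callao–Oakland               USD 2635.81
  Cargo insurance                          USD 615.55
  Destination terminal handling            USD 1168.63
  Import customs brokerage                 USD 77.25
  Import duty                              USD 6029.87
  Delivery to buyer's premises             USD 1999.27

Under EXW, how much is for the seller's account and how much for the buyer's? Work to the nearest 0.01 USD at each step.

EXW: the seller makes goods available at their premises; the buyer bears all onward costs.
Seller's account: goods 285140.88 = 285140.88
Buyer's account: inland to port 1641.70 + export clearance 66.68 + origin terminal 124.80 + freight 2635.81 + insurance 615.55 + destination terminal 1168.63 + brokerage 77.25 + duty 6029.87 + delivery 1999.27 = 14359.56

Seller: USD 285140.88; buyer: USD 14359.56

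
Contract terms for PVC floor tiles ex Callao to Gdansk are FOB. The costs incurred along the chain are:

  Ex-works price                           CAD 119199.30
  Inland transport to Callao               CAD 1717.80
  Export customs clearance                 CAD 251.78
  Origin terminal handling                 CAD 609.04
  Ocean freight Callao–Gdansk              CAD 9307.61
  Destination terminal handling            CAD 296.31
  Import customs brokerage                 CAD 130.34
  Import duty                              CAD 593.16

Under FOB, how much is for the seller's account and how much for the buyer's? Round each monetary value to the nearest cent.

FOB: the seller bears costs until goods are on board at the origin port; the buyer bears freight, insurance and all costs thereafter.
Seller's account: goods 119199.30 + inland to port 1717.80 + export clearance 251.78 + origin terminal 609.04 = 121777.92
Buyer's account: freight 9307.61 + destination terminal 296.31 + brokerage 130.34 + duty 593.16 = 10327.42

Seller: CAD 121777.92; buyer: CAD 10327.42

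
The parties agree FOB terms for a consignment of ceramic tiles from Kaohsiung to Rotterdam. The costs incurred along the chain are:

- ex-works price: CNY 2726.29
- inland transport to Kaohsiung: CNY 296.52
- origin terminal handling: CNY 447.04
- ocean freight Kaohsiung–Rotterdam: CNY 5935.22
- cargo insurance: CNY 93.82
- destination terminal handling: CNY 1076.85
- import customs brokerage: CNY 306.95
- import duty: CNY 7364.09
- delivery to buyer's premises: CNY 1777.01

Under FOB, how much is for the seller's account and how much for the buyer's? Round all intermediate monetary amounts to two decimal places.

Seller: CNY 3469.85; buyer: CNY 16553.94

FOB: the seller bears costs until goods are on board at the origin port; the buyer bears freight, insurance and all costs thereafter.
Seller's account: goods 2726.29 + inland to port 296.52 + origin terminal 447.04 = 3469.85
Buyer's account: freight 5935.22 + insurance 93.82 + destination terminal 1076.85 + brokerage 306.95 + duty 7364.09 + delivery 1777.01 = 16553.94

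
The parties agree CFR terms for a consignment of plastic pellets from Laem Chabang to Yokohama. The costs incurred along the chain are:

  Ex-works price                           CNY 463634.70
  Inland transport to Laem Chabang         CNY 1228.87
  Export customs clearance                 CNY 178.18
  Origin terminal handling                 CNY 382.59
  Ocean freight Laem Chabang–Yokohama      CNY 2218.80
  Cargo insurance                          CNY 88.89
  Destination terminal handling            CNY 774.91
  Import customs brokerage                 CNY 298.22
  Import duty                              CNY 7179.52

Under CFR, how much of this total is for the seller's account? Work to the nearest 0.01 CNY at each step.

CFR: the seller pays costs through ocean freight to the destination port, but not insurance.
Seller's account: goods 463634.70 + inland to port 1228.87 + export clearance 178.18 + origin terminal 382.59 + freight 2218.80 = 467643.14
Buyer's account: insurance 88.89 + destination terminal 774.91 + brokerage 298.22 + duty 7179.52 = 8341.54

Seller's account: CNY 467643.14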